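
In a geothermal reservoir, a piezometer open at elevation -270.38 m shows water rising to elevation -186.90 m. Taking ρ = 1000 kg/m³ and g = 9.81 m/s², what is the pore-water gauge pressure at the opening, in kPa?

Pressure head ψ = h − z = -186.90 − (-270.38) = 83.48 m.
P = ρgψ = 1000 × 9.81 × 83.48 = 818939 Pa ≈ 819 kPa.

P ≈ 819 kPa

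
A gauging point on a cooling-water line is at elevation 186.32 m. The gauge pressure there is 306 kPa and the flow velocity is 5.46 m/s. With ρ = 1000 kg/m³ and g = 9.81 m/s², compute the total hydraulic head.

Pressure head ψ = P/(ρg) = 306×1000 / (1000 × 9.81) = 31.19 m.
Velocity head = v²/(2g) = 5.46² / (2 × 9.81) = 1.519 m.
h = z + ψ + v²/(2g) = 186.32 + 31.19 + 1.519 = 219.03 m.

h ≈ 219.03 m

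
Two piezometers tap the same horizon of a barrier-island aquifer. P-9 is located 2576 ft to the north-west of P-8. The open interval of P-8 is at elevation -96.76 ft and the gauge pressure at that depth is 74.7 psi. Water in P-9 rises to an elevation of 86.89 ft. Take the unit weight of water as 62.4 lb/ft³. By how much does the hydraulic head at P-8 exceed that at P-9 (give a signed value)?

Pressure head at P-8: ψ = 144·P/γ = 144 × 74.7 / 62.4 = 172.38 ft.
Total head at P-8: h = z + ψ = -96.76 + 172.38 = 75.62 ft.
Total head at P-9: h = 86.89 ft (water level in the piezometer is the total head).
Head difference: h(P-8) − h(P-9) = 75.62 − 86.89 = -11.27 ft.

Δh ≈ -11.27 ft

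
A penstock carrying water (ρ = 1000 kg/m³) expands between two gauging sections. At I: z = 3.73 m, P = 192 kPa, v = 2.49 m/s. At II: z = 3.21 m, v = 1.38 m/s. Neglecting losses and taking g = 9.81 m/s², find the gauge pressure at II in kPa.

Pressure head at I: ψ₁ = P₁/(ρg) = 192×1000 / (1000 × 9.81) = 19.57 m.
Velocity heads: v₁²/2g = 2.49²/19.62 = 0.316 m; v₂²/2g = 1.38²/19.62 = 0.097 m.
Total head H = z₁ + ψ₁ + v₁²/2g = 3.73 + 19.57 + 0.316 = 23.62 m.
ψ₂ = H − z₂ − v₂²/2g = 23.62 − 3.21 − 0.097 = 20.31 m.
P₂ = ρgψ₂ = 1000 × 9.81 × 20.31 ≈ 199 kPa.

P₂ ≈ 199 kPa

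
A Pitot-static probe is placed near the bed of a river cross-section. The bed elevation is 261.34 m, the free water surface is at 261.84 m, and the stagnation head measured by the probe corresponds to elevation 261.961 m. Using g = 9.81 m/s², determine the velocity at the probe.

v ≈ 1.54 m/s

Near the bed, under hydrostatic conditions, the piezometric head (z + ψ) equals the free-surface elevation, 261.84 m.
Velocity head = total − piezometric = 261.961 − 261.84 = 0.121 m.
v = √(2g·h_v) = √(2 × 9.81 × 0.121) = 1.54 m/s.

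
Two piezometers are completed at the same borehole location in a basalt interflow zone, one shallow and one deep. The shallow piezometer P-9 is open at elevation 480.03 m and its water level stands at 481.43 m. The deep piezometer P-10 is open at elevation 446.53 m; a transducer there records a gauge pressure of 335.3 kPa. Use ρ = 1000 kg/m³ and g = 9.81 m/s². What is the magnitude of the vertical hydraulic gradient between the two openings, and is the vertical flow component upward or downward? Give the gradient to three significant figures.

Total head at P-9: h = 481.43 m (water level in the standpipe).
Pressure head at P-10: ψ = P/(ρg) = 335.3×1000 / (1000 × 9.81) = 34.18 m.
Total head at P-10: h = z + ψ = 446.53 + 34.18 = 480.71 m.
Δh = h(P-9) − h(P-10) = 481.43 − 480.71 = 0.72 m.
Vertical separation Δz = 480.03 − 446.53 = 33.50 m.
|i_v| = |Δh| / Δz = 0.72 / 33.50 = 0.0215.
Head is higher in the shallow piezometer, so vertical flow is downward (recharge condition).

|i_v| ≈ 0.0215; vertical flow is downward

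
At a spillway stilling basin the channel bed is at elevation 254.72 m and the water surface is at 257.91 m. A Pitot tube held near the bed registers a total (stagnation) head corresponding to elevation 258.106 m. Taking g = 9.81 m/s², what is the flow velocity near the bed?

v ≈ 1.96 m/s

Near the bed, under hydrostatic conditions, the piezometric head (z + ψ) equals the free-surface elevation, 257.91 m.
Velocity head = total − piezometric = 258.106 − 257.91 = 0.196 m.
v = √(2g·h_v) = √(2 × 9.81 × 0.196) = 1.96 m/s.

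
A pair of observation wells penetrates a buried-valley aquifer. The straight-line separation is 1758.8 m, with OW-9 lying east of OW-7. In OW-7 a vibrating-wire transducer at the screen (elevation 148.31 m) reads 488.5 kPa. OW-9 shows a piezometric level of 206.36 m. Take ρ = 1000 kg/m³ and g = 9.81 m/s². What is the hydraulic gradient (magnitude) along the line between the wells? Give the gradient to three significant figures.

Pressure head at OW-7: ψ = P/(ρg) = 488.5×1000 / (1000 × 9.81) = 49.80 m.
Total head at OW-7: h = z + ψ = 148.31 + 49.80 = 198.11 m.
Total head at OW-9: h = 206.36 m (water level in the piezometer is the total head).
Head difference: h(OW-7) − h(OW-9) = 198.11 − 206.36 = -8.25 m.
Hydraulic gradient: i = |Δh| / L = 8.25 / 1758.8 = 0.00469.

i ≈ 0.00469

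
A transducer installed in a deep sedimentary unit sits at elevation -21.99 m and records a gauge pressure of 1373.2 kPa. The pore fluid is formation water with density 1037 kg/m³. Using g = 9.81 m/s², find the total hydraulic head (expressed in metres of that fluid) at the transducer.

h ≈ 113.00 m

ψ = P/(ρg) = 1373.2×1000 / (1037 × 9.81) = 134.99 m.
h = z + ψ = -21.99 + 134.99 = 113.00 m.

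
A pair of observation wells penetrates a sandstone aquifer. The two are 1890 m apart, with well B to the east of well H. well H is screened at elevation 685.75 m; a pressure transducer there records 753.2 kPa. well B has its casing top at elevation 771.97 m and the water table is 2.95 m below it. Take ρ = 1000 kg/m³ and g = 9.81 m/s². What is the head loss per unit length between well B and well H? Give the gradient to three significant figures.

Pressure head at well H: ψ = P/(ρg) = 753.2×1000 / (1000 × 9.81) = 76.78 m.
Total head at well H: h = z + ψ = 685.75 + 76.78 = 762.53 m.
Total head at well B: h = 771.97 − 2.95 = 769.02 m.
Head difference: h(well H) − h(well B) = 762.53 − 769.02 = -6.49 m.
Hydraulic gradient: i = |Δh| / L = 6.49 / 1890 = 0.00343.

i ≈ 0.00343 m/m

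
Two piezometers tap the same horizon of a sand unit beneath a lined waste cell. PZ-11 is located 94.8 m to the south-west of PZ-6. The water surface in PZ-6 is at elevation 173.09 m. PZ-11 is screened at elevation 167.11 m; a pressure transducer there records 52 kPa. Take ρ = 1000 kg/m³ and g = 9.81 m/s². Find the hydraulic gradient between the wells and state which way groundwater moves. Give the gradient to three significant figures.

Total head at PZ-6: h = 173.09 m (water level in the piezometer is the total head).
Pressure head at PZ-11: ψ = P/(ρg) = 52×1000 / (1000 × 9.81) = 5.30 m.
Total head at PZ-11: h = z + ψ = 167.11 + 5.30 = 172.41 m.
Head difference: h(PZ-6) − h(PZ-11) = 173.09 − 172.41 = 0.68 m.
Hydraulic gradient: i = |Δh| / L = 0.68 / 94.8 = 0.00717.
Flow is from higher to lower head: from PZ-6 toward PZ-11, i.e. toward the south-west.

i ≈ 0.00717; groundwater flows toward the south-west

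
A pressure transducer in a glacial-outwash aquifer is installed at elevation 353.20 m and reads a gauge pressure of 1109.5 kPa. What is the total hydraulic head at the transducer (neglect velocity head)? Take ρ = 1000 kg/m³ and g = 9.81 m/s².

h ≈ 466.30 m

ψ = P/(ρg) = 1109.5×1000 / (1000 × 9.81) = 113.10 m.
h = z + ψ = 353.20 + 113.10 = 466.30 m.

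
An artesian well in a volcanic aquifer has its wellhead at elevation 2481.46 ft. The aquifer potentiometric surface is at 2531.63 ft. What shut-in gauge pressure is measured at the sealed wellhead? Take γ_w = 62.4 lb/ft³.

P ≈ 21.7 psi

Head above the cap: Δh = 2531.63 − 2481.46 = 50.17 ft.
P = γΔh/144 = 62.4 × 50.17 / 144 = 21.7 psi.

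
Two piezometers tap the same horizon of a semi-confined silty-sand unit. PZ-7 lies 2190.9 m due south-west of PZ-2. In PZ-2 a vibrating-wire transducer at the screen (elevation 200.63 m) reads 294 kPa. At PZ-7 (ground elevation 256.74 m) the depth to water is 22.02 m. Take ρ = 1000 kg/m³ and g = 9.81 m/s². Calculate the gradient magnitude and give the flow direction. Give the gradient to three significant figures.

Pressure head at PZ-2: ψ = P/(ρg) = 294×1000 / (1000 × 9.81) = 29.97 m.
Total head at PZ-2: h = z + ψ = 200.63 + 29.97 = 230.60 m.
Total head at PZ-7: h = 256.74 − 22.02 = 234.72 m.
Head difference: h(PZ-2) − h(PZ-7) = 230.60 − 234.72 = -4.12 m.
Hydraulic gradient: i = |Δh| / L = 4.12 / 2190.9 = 0.00188.
Flow is from higher to lower head: from PZ-7 toward PZ-2, i.e. toward the north-east.

i ≈ 0.00188; groundwater flows toward the north-east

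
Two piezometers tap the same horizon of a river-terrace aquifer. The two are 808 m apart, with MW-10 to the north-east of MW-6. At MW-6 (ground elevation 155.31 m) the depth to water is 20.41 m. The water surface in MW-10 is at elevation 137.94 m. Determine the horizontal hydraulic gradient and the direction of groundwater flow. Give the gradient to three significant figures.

i ≈ 0.00376; groundwater flows toward the south-west

Total head at MW-6: h = 155.31 − 20.41 = 134.90 m.
Total head at MW-10: h = 137.94 m (water level in the piezometer is the total head).
Head difference: h(MW-6) − h(MW-10) = 134.90 − 137.94 = -3.04 m.
Hydraulic gradient: i = |Δh| / L = 3.04 / 808 = 0.00376.
Flow is from higher to lower head: from MW-10 toward MW-6, i.e. toward the south-west.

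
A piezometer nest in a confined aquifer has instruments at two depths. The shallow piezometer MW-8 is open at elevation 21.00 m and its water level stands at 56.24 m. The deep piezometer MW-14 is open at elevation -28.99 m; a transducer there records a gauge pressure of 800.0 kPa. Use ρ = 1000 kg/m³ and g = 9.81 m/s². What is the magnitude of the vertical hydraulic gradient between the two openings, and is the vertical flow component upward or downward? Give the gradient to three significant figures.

Total head at MW-8: h = 56.24 m (water level in the standpipe).
Pressure head at MW-14: ψ = P/(ρg) = 800.0×1000 / (1000 × 9.81) = 81.55 m.
Total head at MW-14: h = z + ψ = -28.99 + 81.55 = 52.56 m.
Δh = h(MW-8) − h(MW-14) = 56.24 − 52.56 = 3.68 m.
Vertical separation Δz = 21.00 − (-28.99) = 49.99 m.
|i_v| = |Δh| / Δz = 3.68 / 49.99 = 0.0736.
Head is higher in the shallow piezometer, so vertical flow is downward (recharge condition).

|i_v| ≈ 0.0736; vertical flow is downward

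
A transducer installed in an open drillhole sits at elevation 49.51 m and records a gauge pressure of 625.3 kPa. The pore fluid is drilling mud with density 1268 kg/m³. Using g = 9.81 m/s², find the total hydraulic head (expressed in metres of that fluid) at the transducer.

ψ = P/(ρg) = 625.3×1000 / (1268 × 9.81) = 50.27 m.
h = z + ψ = 49.51 + 50.27 = 99.78 m.

h ≈ 99.78 m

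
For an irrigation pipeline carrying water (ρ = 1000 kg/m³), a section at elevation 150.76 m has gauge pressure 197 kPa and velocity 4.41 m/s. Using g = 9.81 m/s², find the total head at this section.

Pressure head ψ = P/(ρg) = 197×1000 / (1000 × 9.81) = 20.08 m.
Velocity head = v²/(2g) = 4.41² / (2 × 9.81) = 0.991 m.
h = z + ψ + v²/(2g) = 150.76 + 20.08 + 0.991 = 171.83 m.

h ≈ 171.83 m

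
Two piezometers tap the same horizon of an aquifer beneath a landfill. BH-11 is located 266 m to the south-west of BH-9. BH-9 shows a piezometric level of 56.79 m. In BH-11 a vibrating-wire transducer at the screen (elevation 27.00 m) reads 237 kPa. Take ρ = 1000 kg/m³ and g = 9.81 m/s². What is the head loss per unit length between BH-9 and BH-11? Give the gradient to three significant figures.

Total head at BH-9: h = 56.79 m (water level in the piezometer is the total head).
Pressure head at BH-11: ψ = P/(ρg) = 237×1000 / (1000 × 9.81) = 24.16 m.
Total head at BH-11: h = z + ψ = 27.00 + 24.16 = 51.16 m.
Head difference: h(BH-9) − h(BH-11) = 56.79 − 51.16 = 5.63 m.
Hydraulic gradient: i = |Δh| / L = 5.63 / 266 = 0.0212.

i ≈ 0.0212 m/m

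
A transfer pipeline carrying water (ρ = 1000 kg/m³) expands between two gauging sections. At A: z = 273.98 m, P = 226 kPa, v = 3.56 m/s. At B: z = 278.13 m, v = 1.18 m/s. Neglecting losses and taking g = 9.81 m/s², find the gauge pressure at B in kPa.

P₂ ≈ 191 kPa

Pressure head at A: ψ₁ = P₁/(ρg) = 226×1000 / (1000 × 9.81) = 23.04 m.
Velocity heads: v₁²/2g = 3.56²/19.62 = 0.646 m; v₂²/2g = 1.18²/19.62 = 0.071 m.
Total head H = z₁ + ψ₁ + v₁²/2g = 273.98 + 23.04 + 0.646 = 297.67 m.
ψ₂ = H − z₂ − v₂²/2g = 297.67 − 278.13 − 0.071 = 19.47 m.
P₂ = ρgψ₂ = 1000 × 9.81 × 19.47 ≈ 191 kPa.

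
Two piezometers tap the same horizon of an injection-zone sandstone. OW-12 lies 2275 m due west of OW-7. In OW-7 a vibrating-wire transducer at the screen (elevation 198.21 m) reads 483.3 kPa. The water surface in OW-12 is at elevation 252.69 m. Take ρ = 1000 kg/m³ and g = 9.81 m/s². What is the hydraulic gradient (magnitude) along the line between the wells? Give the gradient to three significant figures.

Pressure head at OW-7: ψ = P/(ρg) = 483.3×1000 / (1000 × 9.81) = 49.27 m.
Total head at OW-7: h = z + ψ = 198.21 + 49.27 = 247.48 m.
Total head at OW-12: h = 252.69 m (water level in the piezometer is the total head).
Head difference: h(OW-7) − h(OW-12) = 247.48 − 252.69 = -5.21 m.
Hydraulic gradient: i = |Δh| / L = 5.21 / 2275 = 0.00229.

i ≈ 0.00229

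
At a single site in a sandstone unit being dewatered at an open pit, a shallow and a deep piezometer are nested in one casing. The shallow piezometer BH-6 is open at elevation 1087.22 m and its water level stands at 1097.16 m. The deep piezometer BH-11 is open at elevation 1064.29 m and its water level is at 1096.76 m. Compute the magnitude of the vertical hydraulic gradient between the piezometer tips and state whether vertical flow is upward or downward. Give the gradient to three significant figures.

|i_v| ≈ 0.0174; vertical flow is downward

Total head at BH-6: h = 1097.16 m (water level in the standpipe).
Total head at BH-11: h = 1096.76 m.
Δh = h(BH-6) − h(BH-11) = 1097.16 − 1096.76 = 0.40 m.
Vertical separation Δz = 1087.22 − 1064.29 = 22.93 m.
|i_v| = |Δh| / Δz = 0.40 / 22.93 = 0.0174.
Head is higher in the shallow piezometer, so vertical flow is downward (recharge condition).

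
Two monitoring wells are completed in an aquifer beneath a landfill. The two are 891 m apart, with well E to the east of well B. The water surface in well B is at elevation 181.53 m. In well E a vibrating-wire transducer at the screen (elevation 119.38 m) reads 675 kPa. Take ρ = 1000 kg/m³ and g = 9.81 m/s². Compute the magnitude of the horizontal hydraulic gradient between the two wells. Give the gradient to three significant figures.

i ≈ 0.00747

Total head at well B: h = 181.53 m (water level in the piezometer is the total head).
Pressure head at well E: ψ = P/(ρg) = 675×1000 / (1000 × 9.81) = 68.81 m.
Total head at well E: h = z + ψ = 119.38 + 68.81 = 188.19 m.
Head difference: h(well B) − h(well E) = 181.53 − 188.19 = -6.66 m.
Hydraulic gradient: i = |Δh| / L = 6.66 / 891 = 0.00747.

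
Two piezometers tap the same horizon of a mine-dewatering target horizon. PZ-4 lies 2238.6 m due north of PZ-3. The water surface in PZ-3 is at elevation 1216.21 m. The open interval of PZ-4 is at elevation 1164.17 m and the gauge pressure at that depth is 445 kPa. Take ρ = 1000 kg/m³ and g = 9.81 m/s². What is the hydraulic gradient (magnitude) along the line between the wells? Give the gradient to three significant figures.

i ≈ 0.00298

Total head at PZ-3: h = 1216.21 m (water level in the piezometer is the total head).
Pressure head at PZ-4: ψ = P/(ρg) = 445×1000 / (1000 × 9.81) = 45.36 m.
Total head at PZ-4: h = z + ψ = 1164.17 + 45.36 = 1209.53 m.
Head difference: h(PZ-3) − h(PZ-4) = 1216.21 − 1209.53 = 6.68 m.
Hydraulic gradient: i = |Δh| / L = 6.68 / 2238.6 = 0.00298.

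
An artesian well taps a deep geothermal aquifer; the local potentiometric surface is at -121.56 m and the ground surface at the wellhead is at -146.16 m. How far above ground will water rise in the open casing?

Water rises to the potentiometric surface, so the rise above ground = -121.56 − (-146.16) = 24.60 m.

≈ 24.60 m above ground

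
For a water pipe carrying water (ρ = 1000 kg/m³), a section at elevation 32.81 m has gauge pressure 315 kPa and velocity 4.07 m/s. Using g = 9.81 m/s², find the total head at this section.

h ≈ 65.76 m

Pressure head ψ = P/(ρg) = 315×1000 / (1000 × 9.81) = 32.11 m.
Velocity head = v²/(2g) = 4.07² / (2 × 9.81) = 0.844 m.
h = z + ψ + v²/(2g) = 32.81 + 32.11 + 0.844 = 65.76 m.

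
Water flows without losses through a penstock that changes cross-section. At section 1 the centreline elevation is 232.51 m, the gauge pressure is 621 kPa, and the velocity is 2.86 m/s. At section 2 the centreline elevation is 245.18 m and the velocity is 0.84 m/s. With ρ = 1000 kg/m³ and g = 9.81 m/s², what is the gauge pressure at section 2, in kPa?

Pressure head at 1: ψ₁ = P₁/(ρg) = 621×1000 / (1000 × 9.81) = 63.30 m.
Velocity heads: v₁²/2g = 2.86²/19.62 = 0.417 m; v₂²/2g = 0.84²/19.62 = 0.036 m.
Total head H = z₁ + ψ₁ + v₁²/2g = 232.51 + 63.30 + 0.417 = 296.23 m.
ψ₂ = H − z₂ − v₂²/2g = 296.23 − 245.18 − 0.036 = 51.01 m.
P₂ = ρgψ₂ = 1000 × 9.81 × 51.01 ≈ 500 kPa.

P₂ ≈ 500 kPa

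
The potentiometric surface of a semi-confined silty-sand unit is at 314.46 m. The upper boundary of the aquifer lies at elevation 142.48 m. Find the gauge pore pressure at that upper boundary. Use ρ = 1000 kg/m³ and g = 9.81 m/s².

Pressure head at the aquifer top: ψ = h − z = 314.46 − 142.48 = 171.98 m.
P = ρgψ = 1000 × 9.81 × 171.98 = 1687124 Pa ≈ 1690 kPa.

P ≈ 1690 kPa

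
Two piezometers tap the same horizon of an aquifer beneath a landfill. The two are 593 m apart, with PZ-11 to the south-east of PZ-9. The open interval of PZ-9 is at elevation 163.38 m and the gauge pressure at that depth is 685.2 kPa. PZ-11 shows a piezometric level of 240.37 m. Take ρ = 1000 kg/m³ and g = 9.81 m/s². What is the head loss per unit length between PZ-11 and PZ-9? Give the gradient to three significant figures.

i ≈ 0.0120 m/m

Pressure head at PZ-9: ψ = P/(ρg) = 685.2×1000 / (1000 × 9.81) = 69.85 m.
Total head at PZ-9: h = z + ψ = 163.38 + 69.85 = 233.23 m.
Total head at PZ-11: h = 240.37 m (water level in the piezometer is the total head).
Head difference: h(PZ-9) − h(PZ-11) = 233.23 − 240.37 = -7.14 m.
Hydraulic gradient: i = |Δh| / L = 7.14 / 593 = 0.0120.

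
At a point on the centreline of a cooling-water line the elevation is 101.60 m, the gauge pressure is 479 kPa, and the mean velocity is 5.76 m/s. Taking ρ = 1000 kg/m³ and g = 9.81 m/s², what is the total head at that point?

h ≈ 152.12 m

Pressure head ψ = P/(ρg) = 479×1000 / (1000 × 9.81) = 48.83 m.
Velocity head = v²/(2g) = 5.76² / (2 × 9.81) = 1.691 m.
h = z + ψ + v²/(2g) = 101.60 + 48.83 + 1.691 = 152.12 m.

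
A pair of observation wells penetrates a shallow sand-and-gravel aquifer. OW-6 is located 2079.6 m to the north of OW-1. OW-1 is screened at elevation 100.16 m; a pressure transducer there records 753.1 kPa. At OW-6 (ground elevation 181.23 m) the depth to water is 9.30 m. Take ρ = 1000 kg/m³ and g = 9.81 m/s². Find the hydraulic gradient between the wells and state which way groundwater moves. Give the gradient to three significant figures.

i ≈ 0.00240; groundwater flows toward the north

Pressure head at OW-1: ψ = P/(ρg) = 753.1×1000 / (1000 × 9.81) = 76.77 m.
Total head at OW-1: h = z + ψ = 100.16 + 76.77 = 176.93 m.
Total head at OW-6: h = 181.23 − 9.30 = 171.93 m.
Head difference: h(OW-1) − h(OW-6) = 176.93 − 171.93 = 5.00 m.
Hydraulic gradient: i = |Δh| / L = 5.00 / 2079.6 = 0.00240.
Flow is from higher to lower head: from OW-1 toward OW-6, i.e. toward the north.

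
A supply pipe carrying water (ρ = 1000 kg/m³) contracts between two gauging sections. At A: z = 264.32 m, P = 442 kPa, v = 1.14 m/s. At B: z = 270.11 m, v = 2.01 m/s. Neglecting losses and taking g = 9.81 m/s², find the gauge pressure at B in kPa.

P₂ ≈ 384 kPa

Pressure head at A: ψ₁ = P₁/(ρg) = 442×1000 / (1000 × 9.81) = 45.06 m.
Velocity heads: v₁²/2g = 1.14²/19.62 = 0.066 m; v₂²/2g = 2.01²/19.62 = 0.206 m.
Total head H = z₁ + ψ₁ + v₁²/2g = 264.32 + 45.06 + 0.066 = 309.45 m.
ψ₂ = H − z₂ − v₂²/2g = 309.45 − 270.11 − 0.206 = 39.13 m.
P₂ = ρgψ₂ = 1000 × 9.81 × 39.13 ≈ 384 kPa.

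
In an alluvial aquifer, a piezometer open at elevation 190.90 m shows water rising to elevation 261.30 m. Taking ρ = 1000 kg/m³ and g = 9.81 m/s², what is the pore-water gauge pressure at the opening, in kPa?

Pressure head ψ = h − z = 261.30 − 190.90 = 70.40 m.
P = ρgψ = 1000 × 9.81 × 70.40 = 690624 Pa ≈ 691 kPa.

P ≈ 691 kPa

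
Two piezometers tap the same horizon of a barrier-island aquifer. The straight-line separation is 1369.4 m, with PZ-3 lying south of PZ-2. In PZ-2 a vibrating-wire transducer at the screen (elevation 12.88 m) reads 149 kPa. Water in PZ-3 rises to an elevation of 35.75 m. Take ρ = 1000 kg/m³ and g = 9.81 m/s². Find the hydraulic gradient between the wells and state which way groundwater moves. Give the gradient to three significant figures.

i ≈ 0.00561; groundwater flows toward the north

Pressure head at PZ-2: ψ = P/(ρg) = 149×1000 / (1000 × 9.81) = 15.19 m.
Total head at PZ-2: h = z + ψ = 12.88 + 15.19 = 28.07 m.
Total head at PZ-3: h = 35.75 m (water level in the piezometer is the total head).
Head difference: h(PZ-2) − h(PZ-3) = 28.07 − 35.75 = -7.68 m.
Hydraulic gradient: i = |Δh| / L = 7.68 / 1369.4 = 0.00561.
Flow is from higher to lower head: from PZ-3 toward PZ-2, i.e. toward the north.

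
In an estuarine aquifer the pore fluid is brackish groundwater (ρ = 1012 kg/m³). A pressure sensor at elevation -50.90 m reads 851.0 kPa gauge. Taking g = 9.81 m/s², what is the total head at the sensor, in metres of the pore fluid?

ψ = P/(ρg) = 851.0×1000 / (1012 × 9.81) = 85.72 m.
h = z + ψ = -50.90 + 85.72 = 34.82 m.

h ≈ 34.82 m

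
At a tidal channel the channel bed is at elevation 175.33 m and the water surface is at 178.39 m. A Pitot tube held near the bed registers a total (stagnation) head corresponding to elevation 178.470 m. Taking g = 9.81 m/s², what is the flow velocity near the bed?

Near the bed, under hydrostatic conditions, the piezometric head (z + ψ) equals the free-surface elevation, 178.39 m.
Velocity head = total − piezometric = 178.470 − 178.39 = 0.080 m.
v = √(2g·h_v) = √(2 × 9.81 × 0.080) = 1.25 m/s.

v ≈ 1.25 m/s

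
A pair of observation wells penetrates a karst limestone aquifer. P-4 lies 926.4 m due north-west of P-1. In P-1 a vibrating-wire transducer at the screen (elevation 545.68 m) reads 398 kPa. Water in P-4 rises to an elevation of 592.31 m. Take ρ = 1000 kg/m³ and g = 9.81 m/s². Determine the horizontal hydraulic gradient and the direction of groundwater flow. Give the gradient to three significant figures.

i ≈ 0.00654; groundwater flows toward the south-east

Pressure head at P-1: ψ = P/(ρg) = 398×1000 / (1000 × 9.81) = 40.57 m.
Total head at P-1: h = z + ψ = 545.68 + 40.57 = 586.25 m.
Total head at P-4: h = 592.31 m (water level in the piezometer is the total head).
Head difference: h(P-1) − h(P-4) = 586.25 − 592.31 = -6.06 m.
Hydraulic gradient: i = |Δh| / L = 6.06 / 926.4 = 0.00654.
Flow is from higher to lower head: from P-4 toward P-1, i.e. toward the south-east.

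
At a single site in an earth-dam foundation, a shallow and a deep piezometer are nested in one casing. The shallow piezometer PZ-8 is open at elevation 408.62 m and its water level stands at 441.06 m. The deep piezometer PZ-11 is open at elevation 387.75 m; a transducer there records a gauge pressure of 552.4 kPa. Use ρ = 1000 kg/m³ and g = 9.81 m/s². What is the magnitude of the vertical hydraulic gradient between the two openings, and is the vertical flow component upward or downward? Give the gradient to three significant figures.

Total head at PZ-8: h = 441.06 m (water level in the standpipe).
Pressure head at PZ-11: ψ = P/(ρg) = 552.4×1000 / (1000 × 9.81) = 56.31 m.
Total head at PZ-11: h = z + ψ = 387.75 + 56.31 = 444.06 m.
Δh = h(PZ-8) − h(PZ-11) = 441.06 − 444.06 = -3.00 m.
Vertical separation Δz = 408.62 − 387.75 = 20.87 m.
|i_v| = |Δh| / Δz = 3.00 / 20.87 = 0.144.
Head is higher in the deep piezometer, so vertical flow is upward (discharge condition).

|i_v| ≈ 0.144; vertical flow is upward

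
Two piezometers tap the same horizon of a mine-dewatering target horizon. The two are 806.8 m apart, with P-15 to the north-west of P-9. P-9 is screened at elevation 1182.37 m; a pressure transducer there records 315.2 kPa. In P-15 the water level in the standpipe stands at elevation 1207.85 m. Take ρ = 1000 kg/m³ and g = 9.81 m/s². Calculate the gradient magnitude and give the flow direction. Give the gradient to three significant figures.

Pressure head at P-9: ψ = P/(ρg) = 315.2×1000 / (1000 × 9.81) = 32.13 m.
Total head at P-9: h = z + ψ = 1182.37 + 32.13 = 1214.50 m.
Total head at P-15: h = 1207.85 m (water level in the piezometer is the total head).
Head difference: h(P-9) − h(P-15) = 1214.50 − 1207.85 = 6.65 m.
Hydraulic gradient: i = |Δh| / L = 6.65 / 806.8 = 0.00824.
Flow is from higher to lower head: from P-9 toward P-15, i.e. toward the north-west.

i ≈ 0.00824; groundwater flows toward the north-west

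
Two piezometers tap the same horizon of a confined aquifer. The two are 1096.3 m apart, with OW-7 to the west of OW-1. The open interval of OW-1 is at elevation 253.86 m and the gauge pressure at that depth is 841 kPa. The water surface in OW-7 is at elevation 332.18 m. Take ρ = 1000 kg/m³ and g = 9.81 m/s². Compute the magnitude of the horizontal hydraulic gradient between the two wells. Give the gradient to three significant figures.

i ≈ 0.00676

Pressure head at OW-1: ψ = P/(ρg) = 841×1000 / (1000 × 9.81) = 85.73 m.
Total head at OW-1: h = z + ψ = 253.86 + 85.73 = 339.59 m.
Total head at OW-7: h = 332.18 m (water level in the piezometer is the total head).
Head difference: h(OW-1) − h(OW-7) = 339.59 − 332.18 = 7.41 m.
Hydraulic gradient: i = |Δh| / L = 7.41 / 1096.3 = 0.00676.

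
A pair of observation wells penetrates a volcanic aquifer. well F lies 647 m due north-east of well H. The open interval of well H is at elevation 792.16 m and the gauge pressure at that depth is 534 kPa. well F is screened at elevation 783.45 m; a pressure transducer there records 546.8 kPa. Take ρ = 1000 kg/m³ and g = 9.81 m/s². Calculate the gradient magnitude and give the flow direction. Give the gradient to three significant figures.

Pressure head at well H: ψ = P/(ρg) = 534×1000 / (1000 × 9.81) = 54.43 m.
Total head at well H: h = z + ψ = 792.16 + 54.43 = 846.59 m.
Pressure head at well F: ψ = P/(ρg) = 546.8×1000 / (1000 × 9.81) = 55.74 m.
Total head at well F: h = z + ψ = 783.45 + 55.74 = 839.19 m.
Head difference: h(well H) − h(well F) = 846.59 − 839.19 = 7.40 m.
Hydraulic gradient: i = |Δh| / L = 7.40 / 647 = 0.0114.
Flow is from higher to lower head: from well H toward well F, i.e. toward the north-east.

i ≈ 0.0114; groundwater flows toward the north-east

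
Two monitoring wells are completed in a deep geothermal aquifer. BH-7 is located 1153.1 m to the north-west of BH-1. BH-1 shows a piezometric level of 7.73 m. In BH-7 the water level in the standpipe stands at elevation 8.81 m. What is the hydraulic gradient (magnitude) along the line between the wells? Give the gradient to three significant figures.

i ≈ 0.000937

Total head at BH-1: h = 7.73 m (water level in the piezometer is the total head).
Total head at BH-7: h = 8.81 m (water level in the piezometer is the total head).
Head difference: h(BH-1) − h(BH-7) = 7.73 − 8.81 = -1.08 m.
Hydraulic gradient: i = |Δh| / L = 1.08 / 1153.1 = 0.000937.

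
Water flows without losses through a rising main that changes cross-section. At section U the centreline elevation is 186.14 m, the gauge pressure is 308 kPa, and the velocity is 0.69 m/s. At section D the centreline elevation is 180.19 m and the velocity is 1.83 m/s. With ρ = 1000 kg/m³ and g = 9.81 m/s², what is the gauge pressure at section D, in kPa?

Pressure head at U: ψ₁ = P₁/(ρg) = 308×1000 / (1000 × 9.81) = 31.40 m.
Velocity heads: v₁²/2g = 0.69²/19.62 = 0.024 m; v₂²/2g = 1.83²/19.62 = 0.171 m.
Total head H = z₁ + ψ₁ + v₁²/2g = 186.14 + 31.40 + 0.024 = 217.56 m.
ψ₂ = H − z₂ − v₂²/2g = 217.56 − 180.19 − 0.171 = 37.20 m.
P₂ = ρgψ₂ = 1000 × 9.81 × 37.20 ≈ 365 kPa.

P₂ ≈ 365 kPa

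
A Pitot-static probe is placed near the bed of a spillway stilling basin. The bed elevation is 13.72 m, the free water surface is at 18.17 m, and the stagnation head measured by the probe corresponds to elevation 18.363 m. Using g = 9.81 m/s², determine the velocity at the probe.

Near the bed, under hydrostatic conditions, the piezometric head (z + ψ) equals the free-surface elevation, 18.17 m.
Velocity head = total − piezometric = 18.363 − 18.17 = 0.193 m.
v = √(2g·h_v) = √(2 × 9.81 × 0.193) = 1.95 m/s.

v ≈ 1.95 m/s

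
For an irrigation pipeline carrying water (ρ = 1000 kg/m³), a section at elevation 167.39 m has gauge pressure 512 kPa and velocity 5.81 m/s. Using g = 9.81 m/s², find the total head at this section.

Pressure head ψ = P/(ρg) = 512×1000 / (1000 × 9.81) = 52.19 m.
Velocity head = v²/(2g) = 5.81² / (2 × 9.81) = 1.720 m.
h = z + ψ + v²/(2g) = 167.39 + 52.19 + 1.720 = 221.30 m.

h ≈ 221.30 m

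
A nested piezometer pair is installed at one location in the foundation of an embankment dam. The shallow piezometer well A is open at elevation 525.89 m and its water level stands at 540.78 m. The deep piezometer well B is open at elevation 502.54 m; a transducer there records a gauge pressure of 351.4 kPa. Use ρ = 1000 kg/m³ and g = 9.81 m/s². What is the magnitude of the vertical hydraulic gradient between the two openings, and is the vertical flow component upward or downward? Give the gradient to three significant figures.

|i_v| ≈ 0.104; vertical flow is downward

Total head at well A: h = 540.78 m (water level in the standpipe).
Pressure head at well B: ψ = P/(ρg) = 351.4×1000 / (1000 × 9.81) = 35.82 m.
Total head at well B: h = z + ψ = 502.54 + 35.82 = 538.36 m.
Δh = h(well A) − h(well B) = 540.78 − 538.36 = 2.42 m.
Vertical separation Δz = 525.89 − 502.54 = 23.35 m.
|i_v| = |Δh| / Δz = 2.42 / 23.35 = 0.104.
Head is higher in the shallow piezometer, so vertical flow is downward (recharge condition).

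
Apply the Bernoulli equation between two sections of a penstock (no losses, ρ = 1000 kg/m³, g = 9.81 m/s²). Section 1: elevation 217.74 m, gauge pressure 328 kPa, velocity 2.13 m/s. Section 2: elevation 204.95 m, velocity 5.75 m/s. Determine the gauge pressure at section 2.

Pressure head at 1: ψ₁ = P₁/(ρg) = 328×1000 / (1000 × 9.81) = 33.44 m.
Velocity heads: v₁²/2g = 2.13²/19.62 = 0.231 m; v₂²/2g = 5.75²/19.62 = 1.685 m.
Total head H = z₁ + ψ₁ + v₁²/2g = 217.74 + 33.44 + 0.231 = 251.41 m.
ψ₂ = H − z₂ − v₂²/2g = 251.41 − 204.95 − 1.685 = 44.78 m.
P₂ = ρgψ₂ = 1000 × 9.81 × 44.78 ≈ 439 kPa.

P₂ ≈ 439 kPa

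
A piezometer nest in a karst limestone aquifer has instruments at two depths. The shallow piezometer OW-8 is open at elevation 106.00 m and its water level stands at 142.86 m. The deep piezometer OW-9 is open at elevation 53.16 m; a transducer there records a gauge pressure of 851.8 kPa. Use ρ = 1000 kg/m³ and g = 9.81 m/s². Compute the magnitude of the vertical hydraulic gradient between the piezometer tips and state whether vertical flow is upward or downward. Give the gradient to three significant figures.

Total head at OW-8: h = 142.86 m (water level in the standpipe).
Pressure head at OW-9: ψ = P/(ρg) = 851.8×1000 / (1000 × 9.81) = 86.83 m.
Total head at OW-9: h = z + ψ = 53.16 + 86.83 = 139.99 m.
Δh = h(OW-8) − h(OW-9) = 142.86 − 139.99 = 2.87 m.
Vertical separation Δz = 106.00 − 53.16 = 52.84 m.
|i_v| = |Δh| / Δz = 2.87 / 52.84 = 0.0543.
Head is higher in the shallow piezometer, so vertical flow is downward (recharge condition).

|i_v| ≈ 0.0543; vertical flow is downward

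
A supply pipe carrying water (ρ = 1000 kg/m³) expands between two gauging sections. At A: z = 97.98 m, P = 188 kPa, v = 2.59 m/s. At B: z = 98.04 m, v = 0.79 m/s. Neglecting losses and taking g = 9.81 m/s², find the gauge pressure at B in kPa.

P₂ ≈ 190 kPa

Pressure head at A: ψ₁ = P₁/(ρg) = 188×1000 / (1000 × 9.81) = 19.16 m.
Velocity heads: v₁²/2g = 2.59²/19.62 = 0.342 m; v₂²/2g = 0.79²/19.62 = 0.032 m.
Total head H = z₁ + ψ₁ + v₁²/2g = 97.98 + 19.16 + 0.342 = 117.48 m.
ψ₂ = H − z₂ − v₂²/2g = 117.48 − 98.04 − 0.032 = 19.41 m.
P₂ = ρgψ₂ = 1000 × 9.81 × 19.41 ≈ 190 kPa.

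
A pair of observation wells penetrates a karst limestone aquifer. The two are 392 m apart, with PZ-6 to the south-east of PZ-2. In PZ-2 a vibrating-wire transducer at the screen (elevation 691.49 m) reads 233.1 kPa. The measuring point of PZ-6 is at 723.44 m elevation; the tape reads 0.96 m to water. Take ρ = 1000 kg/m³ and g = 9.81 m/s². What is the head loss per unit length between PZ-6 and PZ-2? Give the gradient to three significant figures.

i ≈ 0.0184 m/m

Pressure head at PZ-2: ψ = P/(ρg) = 233.1×1000 / (1000 × 9.81) = 23.76 m.
Total head at PZ-2: h = z + ψ = 691.49 + 23.76 = 715.25 m.
Total head at PZ-6: h = 723.44 − 0.96 = 722.48 m.
Head difference: h(PZ-2) − h(PZ-6) = 715.25 − 722.48 = -7.23 m.
Hydraulic gradient: i = |Δh| / L = 7.23 / 392 = 0.0184.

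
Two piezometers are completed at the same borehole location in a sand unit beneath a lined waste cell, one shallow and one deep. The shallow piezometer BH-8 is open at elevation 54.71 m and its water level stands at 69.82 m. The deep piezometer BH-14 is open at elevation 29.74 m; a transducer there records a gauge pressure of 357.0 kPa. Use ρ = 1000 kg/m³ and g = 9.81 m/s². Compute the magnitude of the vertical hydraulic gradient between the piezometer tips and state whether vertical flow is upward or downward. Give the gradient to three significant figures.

|i_v| ≈ 0.148; vertical flow is downward

Total head at BH-8: h = 69.82 m (water level in the standpipe).
Pressure head at BH-14: ψ = P/(ρg) = 357.0×1000 / (1000 × 9.81) = 36.39 m.
Total head at BH-14: h = z + ψ = 29.74 + 36.39 = 66.13 m.
Δh = h(BH-8) − h(BH-14) = 69.82 − 66.13 = 3.69 m.
Vertical separation Δz = 54.71 − 29.74 = 24.97 m.
|i_v| = |Δh| / Δz = 3.69 / 24.97 = 0.148.
Head is higher in the shallow piezometer, so vertical flow is downward (recharge condition).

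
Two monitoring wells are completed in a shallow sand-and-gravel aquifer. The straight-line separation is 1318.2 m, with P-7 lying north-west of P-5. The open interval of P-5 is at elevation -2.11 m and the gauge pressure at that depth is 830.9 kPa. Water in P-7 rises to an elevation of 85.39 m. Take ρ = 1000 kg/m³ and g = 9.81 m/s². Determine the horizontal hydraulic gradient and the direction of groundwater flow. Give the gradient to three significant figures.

Pressure head at P-5: ψ = P/(ρg) = 830.9×1000 / (1000 × 9.81) = 84.70 m.
Total head at P-5: h = z + ψ = -2.11 + 84.70 = 82.59 m.
Total head at P-7: h = 85.39 m (water level in the piezometer is the total head).
Head difference: h(P-5) − h(P-7) = 82.59 − 85.39 = -2.80 m.
Hydraulic gradient: i = |Δh| / L = 2.80 / 1318.2 = 0.00212.
Flow is from higher to lower head: from P-7 toward P-5, i.e. toward the south-east.

i ≈ 0.00212; groundwater flows toward the south-east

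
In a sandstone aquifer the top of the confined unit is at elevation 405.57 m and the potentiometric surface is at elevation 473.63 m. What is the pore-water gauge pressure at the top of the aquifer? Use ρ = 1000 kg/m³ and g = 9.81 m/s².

Pressure head at the aquifer top: ψ = h − z = 473.63 − 405.57 = 68.06 m.
P = ρgψ = 1000 × 9.81 × 68.06 = 667669 Pa ≈ 668 kPa.

P ≈ 668 kPa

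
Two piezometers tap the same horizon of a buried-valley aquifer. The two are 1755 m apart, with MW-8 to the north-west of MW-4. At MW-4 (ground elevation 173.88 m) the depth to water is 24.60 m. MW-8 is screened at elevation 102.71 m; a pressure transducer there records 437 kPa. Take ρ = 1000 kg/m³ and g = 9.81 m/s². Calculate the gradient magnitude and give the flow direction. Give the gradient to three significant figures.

i ≈ 0.00115; groundwater flows toward the north-west

Total head at MW-4: h = 173.88 − 24.60 = 149.28 m.
Pressure head at MW-8: ψ = P/(ρg) = 437×1000 / (1000 × 9.81) = 44.55 m.
Total head at MW-8: h = z + ψ = 102.71 + 44.55 = 147.26 m.
Head difference: h(MW-4) − h(MW-8) = 149.28 − 147.26 = 2.02 m.
Hydraulic gradient: i = |Δh| / L = 2.02 / 1755 = 0.00115.
Flow is from higher to lower head: from MW-4 toward MW-8, i.e. toward the north-west.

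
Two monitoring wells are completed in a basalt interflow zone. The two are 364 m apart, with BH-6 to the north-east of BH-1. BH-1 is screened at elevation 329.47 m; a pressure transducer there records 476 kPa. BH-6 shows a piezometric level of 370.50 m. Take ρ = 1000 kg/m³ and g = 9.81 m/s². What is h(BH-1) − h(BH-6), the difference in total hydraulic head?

Pressure head at BH-1: ψ = P/(ρg) = 476×1000 / (1000 × 9.81) = 48.52 m.
Total head at BH-1: h = z + ψ = 329.47 + 48.52 = 377.99 m.
Total head at BH-6: h = 370.50 m (water level in the piezometer is the total head).
Head difference: h(BH-1) − h(BH-6) = 377.99 − 370.50 = 7.49 m.

Δh ≈ 7.49 m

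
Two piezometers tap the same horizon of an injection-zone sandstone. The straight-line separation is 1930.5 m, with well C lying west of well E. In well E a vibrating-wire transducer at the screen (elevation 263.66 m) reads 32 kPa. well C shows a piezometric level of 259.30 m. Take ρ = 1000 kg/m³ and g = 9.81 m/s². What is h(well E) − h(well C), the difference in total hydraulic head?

Pressure head at well E: ψ = P/(ρg) = 32×1000 / (1000 × 9.81) = 3.26 m.
Total head at well E: h = z + ψ = 263.66 + 3.26 = 266.92 m.
Total head at well C: h = 259.30 m (water level in the piezometer is the total head).
Head difference: h(well E) − h(well C) = 266.92 − 259.30 = 7.62 m.

Δh ≈ 7.62 m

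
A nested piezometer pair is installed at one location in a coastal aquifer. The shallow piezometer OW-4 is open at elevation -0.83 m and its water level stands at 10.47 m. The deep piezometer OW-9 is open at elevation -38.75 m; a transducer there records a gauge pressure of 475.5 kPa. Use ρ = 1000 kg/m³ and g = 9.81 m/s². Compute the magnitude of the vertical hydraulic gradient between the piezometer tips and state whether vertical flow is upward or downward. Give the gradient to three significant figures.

Total head at OW-4: h = 10.47 m (water level in the standpipe).
Pressure head at OW-9: ψ = P/(ρg) = 475.5×1000 / (1000 × 9.81) = 48.47 m.
Total head at OW-9: h = z + ψ = -38.75 + 48.47 = 9.72 m.
Δh = h(OW-4) − h(OW-9) = 10.47 − 9.72 = 0.75 m.
Vertical separation Δz = -0.83 − (-38.75) = 37.92 m.
|i_v| = |Δh| / Δz = 0.75 / 37.92 = 0.0198.
Head is higher in the shallow piezometer, so vertical flow is downward (recharge condition).

|i_v| ≈ 0.0198; vertical flow is downward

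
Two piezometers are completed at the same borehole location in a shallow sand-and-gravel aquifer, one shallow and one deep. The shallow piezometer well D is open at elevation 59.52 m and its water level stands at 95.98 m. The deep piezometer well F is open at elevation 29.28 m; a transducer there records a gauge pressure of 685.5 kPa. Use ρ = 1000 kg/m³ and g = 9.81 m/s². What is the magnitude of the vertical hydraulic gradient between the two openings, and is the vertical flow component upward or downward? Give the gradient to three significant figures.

|i_v| ≈ 0.105; vertical flow is upward

Total head at well D: h = 95.98 m (water level in the standpipe).
Pressure head at well F: ψ = P/(ρg) = 685.5×1000 / (1000 × 9.81) = 69.88 m.
Total head at well F: h = z + ψ = 29.28 + 69.88 = 99.16 m.
Δh = h(well D) − h(well F) = 95.98 − 99.16 = -3.18 m.
Vertical separation Δz = 59.52 − 29.28 = 30.24 m.
|i_v| = |Δh| / Δz = 3.18 / 30.24 = 0.105.
Head is higher in the deep piezometer, so vertical flow is upward (discharge condition).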